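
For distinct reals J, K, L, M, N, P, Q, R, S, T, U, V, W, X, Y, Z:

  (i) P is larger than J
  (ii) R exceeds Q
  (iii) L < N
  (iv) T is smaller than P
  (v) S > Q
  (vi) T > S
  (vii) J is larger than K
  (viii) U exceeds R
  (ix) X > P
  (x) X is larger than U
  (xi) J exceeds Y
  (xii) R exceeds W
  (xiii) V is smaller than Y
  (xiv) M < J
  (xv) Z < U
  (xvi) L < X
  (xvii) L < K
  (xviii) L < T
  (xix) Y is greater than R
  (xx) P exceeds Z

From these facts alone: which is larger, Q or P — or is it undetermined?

Q < R and R < Y give Q < Y.
With Y < J: Q < R < Y < J.
Then J < P extends the chain to P.
So P is larger.

P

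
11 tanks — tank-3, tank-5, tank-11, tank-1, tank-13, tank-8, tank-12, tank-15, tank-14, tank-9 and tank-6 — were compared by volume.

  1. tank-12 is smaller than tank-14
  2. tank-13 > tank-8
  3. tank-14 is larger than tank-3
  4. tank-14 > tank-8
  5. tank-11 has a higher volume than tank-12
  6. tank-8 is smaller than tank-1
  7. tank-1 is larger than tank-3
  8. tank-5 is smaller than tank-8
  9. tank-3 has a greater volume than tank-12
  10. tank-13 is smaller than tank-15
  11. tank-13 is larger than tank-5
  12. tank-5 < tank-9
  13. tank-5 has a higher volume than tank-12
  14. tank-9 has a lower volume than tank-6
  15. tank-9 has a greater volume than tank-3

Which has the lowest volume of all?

Chaining upward from tank-12: directly above it, tank-5, tank-3, tank-14, tank-11; then tank-8, tank-1, tank-13, tank-9; then tank-15, tank-6.
That covers every other element, and nothing is given below tank-12, so tank-12 is the lowest volume.

tank-12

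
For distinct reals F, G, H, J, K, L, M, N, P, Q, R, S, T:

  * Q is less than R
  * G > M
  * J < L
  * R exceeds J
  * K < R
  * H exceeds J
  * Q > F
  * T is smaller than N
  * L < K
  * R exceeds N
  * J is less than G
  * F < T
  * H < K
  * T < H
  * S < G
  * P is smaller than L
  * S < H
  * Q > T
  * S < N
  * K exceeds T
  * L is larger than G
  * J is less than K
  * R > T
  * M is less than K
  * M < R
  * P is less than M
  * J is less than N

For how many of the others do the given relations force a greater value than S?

6

From S the given relations immediately reach N, H, G.
From those, L, K, R — 6 in total.
Nothing else is reachable above S; 6 in all.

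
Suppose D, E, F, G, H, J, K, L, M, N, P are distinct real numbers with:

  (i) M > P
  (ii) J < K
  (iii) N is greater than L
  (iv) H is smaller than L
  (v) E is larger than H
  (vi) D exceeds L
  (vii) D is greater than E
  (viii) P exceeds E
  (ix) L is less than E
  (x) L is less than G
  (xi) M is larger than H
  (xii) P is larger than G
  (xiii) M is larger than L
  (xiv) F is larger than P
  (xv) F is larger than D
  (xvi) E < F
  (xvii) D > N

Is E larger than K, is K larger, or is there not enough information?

undetermined

Following every chain through E: above E we get P, D, M, F; below E we get H, L.
K is not reached, and no chain runs the other way from K to E.
So the given relations leave the order of E and K undetermined.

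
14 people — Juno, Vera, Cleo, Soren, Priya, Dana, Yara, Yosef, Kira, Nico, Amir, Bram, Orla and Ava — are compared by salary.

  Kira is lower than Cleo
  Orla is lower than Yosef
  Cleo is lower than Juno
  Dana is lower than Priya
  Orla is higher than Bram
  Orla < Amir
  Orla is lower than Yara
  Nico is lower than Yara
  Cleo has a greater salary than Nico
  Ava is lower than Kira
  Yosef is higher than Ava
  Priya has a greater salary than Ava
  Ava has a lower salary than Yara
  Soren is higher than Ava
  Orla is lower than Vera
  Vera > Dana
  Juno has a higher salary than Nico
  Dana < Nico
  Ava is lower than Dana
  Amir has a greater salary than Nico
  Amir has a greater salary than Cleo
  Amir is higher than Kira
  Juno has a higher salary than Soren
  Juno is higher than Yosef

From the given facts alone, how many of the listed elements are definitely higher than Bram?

Directly above Bram: Orla.
One step further: Yosef, Amir, Vera, Yara (5 so far).
One step further: Juno (6 so far).
Nothing else is reachable above Bram; 6 in all.

6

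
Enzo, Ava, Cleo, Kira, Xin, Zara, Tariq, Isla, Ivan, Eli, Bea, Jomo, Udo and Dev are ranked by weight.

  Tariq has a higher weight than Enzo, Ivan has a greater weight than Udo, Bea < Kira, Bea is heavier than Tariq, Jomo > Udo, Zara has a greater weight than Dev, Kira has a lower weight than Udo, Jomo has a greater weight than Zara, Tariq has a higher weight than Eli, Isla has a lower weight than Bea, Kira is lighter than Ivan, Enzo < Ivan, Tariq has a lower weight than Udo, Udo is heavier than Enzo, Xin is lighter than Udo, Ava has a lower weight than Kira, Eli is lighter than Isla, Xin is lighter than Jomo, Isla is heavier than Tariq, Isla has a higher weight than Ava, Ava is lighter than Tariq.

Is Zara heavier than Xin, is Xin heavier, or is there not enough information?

undetermined

Following every chain through Zara: above Zara we get Jomo; below Zara we get Dev.
Xin is not reached, and no chain runs the other way from Xin to Zara.
So the given relations leave the order of Zara and Xin undetermined.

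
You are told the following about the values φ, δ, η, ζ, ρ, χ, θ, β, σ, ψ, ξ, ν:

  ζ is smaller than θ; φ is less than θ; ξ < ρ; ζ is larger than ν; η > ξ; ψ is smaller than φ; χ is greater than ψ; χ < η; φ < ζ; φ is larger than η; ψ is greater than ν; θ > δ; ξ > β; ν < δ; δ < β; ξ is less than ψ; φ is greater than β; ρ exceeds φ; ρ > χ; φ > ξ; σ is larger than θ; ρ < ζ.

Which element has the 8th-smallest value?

The consecutive relations fix a unique order: ν < δ < β < ξ < ψ < χ < η < φ < ρ < ζ < θ < σ.
Counting 8 from the smallest end gives φ.

φ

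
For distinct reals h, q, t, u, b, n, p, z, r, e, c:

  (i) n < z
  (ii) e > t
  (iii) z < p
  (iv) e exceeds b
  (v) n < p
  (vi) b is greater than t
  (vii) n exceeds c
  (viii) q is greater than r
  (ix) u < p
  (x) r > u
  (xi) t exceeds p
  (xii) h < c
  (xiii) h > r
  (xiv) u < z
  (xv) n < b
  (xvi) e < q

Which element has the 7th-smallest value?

p

Piecing the relations together gives one ordering: u < r < h < c < n < z < p < t < b < e < q.
Counting 7 from the smallest end gives p.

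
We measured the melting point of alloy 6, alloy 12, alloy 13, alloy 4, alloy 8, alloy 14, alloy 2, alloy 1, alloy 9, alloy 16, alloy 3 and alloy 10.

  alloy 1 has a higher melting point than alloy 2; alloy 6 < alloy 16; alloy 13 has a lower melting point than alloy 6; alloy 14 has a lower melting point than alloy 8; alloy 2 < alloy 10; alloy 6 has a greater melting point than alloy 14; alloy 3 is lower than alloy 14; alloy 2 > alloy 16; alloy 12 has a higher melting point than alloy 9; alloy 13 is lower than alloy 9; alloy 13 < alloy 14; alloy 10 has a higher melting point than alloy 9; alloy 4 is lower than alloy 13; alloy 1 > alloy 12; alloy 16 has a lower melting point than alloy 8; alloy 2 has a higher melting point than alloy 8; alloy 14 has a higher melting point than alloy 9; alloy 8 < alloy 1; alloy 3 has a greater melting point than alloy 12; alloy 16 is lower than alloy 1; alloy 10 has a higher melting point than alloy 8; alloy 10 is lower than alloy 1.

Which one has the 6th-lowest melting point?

alloy 14

Piecing the relations together gives one ordering: alloy 4 < alloy 13 < alloy 9 < alloy 12 < alloy 3 < alloy 14 < alloy 6 < alloy 16 < alloy 8 < alloy 2 < alloy 10 < alloy 1.
Counting 6 from the smallest end gives alloy 14.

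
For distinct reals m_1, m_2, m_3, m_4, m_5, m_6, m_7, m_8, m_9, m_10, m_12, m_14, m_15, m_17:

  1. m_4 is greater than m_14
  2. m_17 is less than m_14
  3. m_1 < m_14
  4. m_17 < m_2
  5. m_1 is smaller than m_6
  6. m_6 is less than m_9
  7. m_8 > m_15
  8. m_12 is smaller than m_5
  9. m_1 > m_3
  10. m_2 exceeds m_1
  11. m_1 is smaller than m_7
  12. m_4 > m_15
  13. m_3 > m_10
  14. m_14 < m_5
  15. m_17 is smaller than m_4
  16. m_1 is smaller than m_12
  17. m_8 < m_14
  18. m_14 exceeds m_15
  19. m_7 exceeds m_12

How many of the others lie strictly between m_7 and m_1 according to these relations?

1

The relations place m_1 below m_7. An element lies strictly between them when it is forced above m_1 and also forced below m_7.
Above m_1: {m_14, m_12, m_6, m_4, m_5, m_2, m_9}. Below m_7: {m_10, m_3, m_12}.
Intersection: {m_12} — 1.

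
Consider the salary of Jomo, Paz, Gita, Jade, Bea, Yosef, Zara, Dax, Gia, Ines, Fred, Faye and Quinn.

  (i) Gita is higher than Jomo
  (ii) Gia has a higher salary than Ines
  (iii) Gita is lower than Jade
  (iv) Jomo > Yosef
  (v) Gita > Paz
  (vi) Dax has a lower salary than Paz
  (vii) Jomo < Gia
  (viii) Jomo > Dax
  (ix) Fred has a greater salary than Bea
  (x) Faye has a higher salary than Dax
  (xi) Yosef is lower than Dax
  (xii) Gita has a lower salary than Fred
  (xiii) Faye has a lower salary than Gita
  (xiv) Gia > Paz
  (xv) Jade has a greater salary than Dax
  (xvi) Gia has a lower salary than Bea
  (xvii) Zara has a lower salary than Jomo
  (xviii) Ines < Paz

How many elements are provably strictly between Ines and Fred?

4

Chaining upward from Ines reaches: Paz, Gita, Gia, Bea, Jade.
Chaining downward from Fred reaches: Yosef, Zara, Dax, Jomo, Paz, Faye, Gita, Gia, Bea.
Strictly between Ines and Fred are those in both lists: Paz, Gita, Gia, Bea — 4 elements.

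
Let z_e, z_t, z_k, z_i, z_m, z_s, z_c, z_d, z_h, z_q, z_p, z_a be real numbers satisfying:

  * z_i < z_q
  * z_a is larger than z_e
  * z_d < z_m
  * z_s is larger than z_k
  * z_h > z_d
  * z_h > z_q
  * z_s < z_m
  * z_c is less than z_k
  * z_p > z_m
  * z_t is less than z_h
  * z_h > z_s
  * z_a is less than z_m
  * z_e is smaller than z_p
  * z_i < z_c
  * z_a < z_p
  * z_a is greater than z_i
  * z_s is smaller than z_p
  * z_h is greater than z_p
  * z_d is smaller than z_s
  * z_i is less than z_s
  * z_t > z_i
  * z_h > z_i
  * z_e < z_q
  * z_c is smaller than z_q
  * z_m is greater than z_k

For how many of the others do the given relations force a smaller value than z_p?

8

Directly below z_p: z_e, z_s, z_a, z_m.
One step further: z_i, z_d, z_k (7 so far).
One step further: z_c (8 so far).
No other element is forced below z_p by the given relations, so the count is 8.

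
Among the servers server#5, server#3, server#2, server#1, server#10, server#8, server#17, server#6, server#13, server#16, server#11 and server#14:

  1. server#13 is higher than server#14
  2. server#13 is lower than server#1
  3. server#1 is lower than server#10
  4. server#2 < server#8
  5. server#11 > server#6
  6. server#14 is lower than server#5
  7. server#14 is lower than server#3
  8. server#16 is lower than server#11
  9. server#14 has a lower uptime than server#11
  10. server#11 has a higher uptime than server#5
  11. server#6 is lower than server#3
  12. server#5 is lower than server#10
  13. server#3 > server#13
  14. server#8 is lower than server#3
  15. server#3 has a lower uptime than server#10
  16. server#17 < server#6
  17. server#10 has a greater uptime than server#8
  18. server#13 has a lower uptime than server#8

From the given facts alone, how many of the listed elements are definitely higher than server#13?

Directly above server#13: server#1, server#8, server#3.
One step further: server#10 (4 so far).
Nothing else is reachable above server#13; 4 in all.

4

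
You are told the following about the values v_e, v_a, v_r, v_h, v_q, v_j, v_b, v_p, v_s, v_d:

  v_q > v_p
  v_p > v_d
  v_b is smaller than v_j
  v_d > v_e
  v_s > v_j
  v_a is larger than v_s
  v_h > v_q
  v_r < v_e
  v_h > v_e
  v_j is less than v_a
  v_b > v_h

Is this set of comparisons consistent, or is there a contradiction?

consistent

Every relation is compatible with v_r < v_e < v_d < v_p < v_q < v_h < v_b < v_j < v_s < v_a; the set is consistent.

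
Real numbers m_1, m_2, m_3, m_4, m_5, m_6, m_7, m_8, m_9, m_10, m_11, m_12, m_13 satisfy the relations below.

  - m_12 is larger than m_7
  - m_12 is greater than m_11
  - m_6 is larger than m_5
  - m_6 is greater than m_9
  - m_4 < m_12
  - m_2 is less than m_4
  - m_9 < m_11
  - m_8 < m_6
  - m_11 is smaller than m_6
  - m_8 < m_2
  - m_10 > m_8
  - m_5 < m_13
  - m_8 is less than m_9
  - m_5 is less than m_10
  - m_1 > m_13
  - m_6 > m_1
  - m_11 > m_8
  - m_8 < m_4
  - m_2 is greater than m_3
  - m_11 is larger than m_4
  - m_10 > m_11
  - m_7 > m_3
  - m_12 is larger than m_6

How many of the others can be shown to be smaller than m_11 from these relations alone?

5

The elements the relations force below m_11 are m_8, m_3, m_2, m_4, m_9 — no chain reaches any other.
That is 5.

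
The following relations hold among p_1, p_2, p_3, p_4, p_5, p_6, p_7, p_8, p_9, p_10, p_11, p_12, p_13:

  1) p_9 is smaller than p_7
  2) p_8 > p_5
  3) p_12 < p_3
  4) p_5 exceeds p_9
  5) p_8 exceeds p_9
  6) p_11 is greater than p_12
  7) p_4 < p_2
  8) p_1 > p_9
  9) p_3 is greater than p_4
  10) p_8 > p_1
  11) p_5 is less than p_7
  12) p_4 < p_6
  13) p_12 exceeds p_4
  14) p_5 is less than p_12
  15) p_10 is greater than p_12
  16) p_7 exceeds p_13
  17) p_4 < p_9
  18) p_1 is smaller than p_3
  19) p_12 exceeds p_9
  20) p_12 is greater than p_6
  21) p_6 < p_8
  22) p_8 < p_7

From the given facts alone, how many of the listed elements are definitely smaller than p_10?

Directly below p_10: p_12.
One step further: p_4, p_9, p_6, p_5 (5 so far).
Nothing else is reachable below p_10; 5 in all.

5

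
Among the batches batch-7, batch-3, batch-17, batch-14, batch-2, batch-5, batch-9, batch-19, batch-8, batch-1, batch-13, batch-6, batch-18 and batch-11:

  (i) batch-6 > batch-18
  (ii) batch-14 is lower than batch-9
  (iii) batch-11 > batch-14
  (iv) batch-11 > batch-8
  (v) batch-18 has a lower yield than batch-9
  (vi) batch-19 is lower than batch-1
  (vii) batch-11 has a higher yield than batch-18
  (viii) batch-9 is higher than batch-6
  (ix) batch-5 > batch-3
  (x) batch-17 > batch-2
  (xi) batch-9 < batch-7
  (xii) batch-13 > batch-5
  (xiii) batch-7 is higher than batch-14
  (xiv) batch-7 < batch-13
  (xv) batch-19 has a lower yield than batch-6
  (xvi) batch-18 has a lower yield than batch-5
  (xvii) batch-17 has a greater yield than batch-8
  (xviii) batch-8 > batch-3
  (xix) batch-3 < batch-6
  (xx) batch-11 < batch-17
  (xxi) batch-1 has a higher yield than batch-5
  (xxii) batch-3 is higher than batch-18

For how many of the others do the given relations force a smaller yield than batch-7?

6

From batch-7 the given relations immediately reach batch-14, batch-9.
From those, batch-18, batch-6 — 4 in total.
From those, batch-3, batch-19 — 6 in total.
Nothing else is reachable below batch-7; 6 in all.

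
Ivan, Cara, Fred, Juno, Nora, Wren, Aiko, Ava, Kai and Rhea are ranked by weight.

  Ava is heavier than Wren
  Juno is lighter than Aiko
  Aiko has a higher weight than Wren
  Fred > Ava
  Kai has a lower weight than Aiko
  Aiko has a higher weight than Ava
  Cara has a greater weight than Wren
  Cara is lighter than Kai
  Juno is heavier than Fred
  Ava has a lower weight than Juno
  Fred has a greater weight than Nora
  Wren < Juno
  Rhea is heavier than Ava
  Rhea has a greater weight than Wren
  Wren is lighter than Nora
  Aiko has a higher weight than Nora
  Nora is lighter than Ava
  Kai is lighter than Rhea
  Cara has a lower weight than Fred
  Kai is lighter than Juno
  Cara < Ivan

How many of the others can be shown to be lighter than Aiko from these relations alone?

From Aiko the given relations immediately reach Wren, Nora, Ava, Kai, Juno.
From those, Cara, Fred — 7 in total.
Nothing else is reachable below Aiko; 7 in all.

7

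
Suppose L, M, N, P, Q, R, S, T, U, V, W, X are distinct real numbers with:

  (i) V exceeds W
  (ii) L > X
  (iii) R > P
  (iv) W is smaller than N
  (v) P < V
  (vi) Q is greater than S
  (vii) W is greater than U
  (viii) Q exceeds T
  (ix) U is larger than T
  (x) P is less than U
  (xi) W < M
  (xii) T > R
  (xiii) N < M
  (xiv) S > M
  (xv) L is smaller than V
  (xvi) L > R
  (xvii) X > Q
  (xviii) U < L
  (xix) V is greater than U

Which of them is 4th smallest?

The consecutive relations fix a unique order: P < R < T < U < W < N < M < S < Q < X < L < V.
Counting 4 from the smallest end gives U.

U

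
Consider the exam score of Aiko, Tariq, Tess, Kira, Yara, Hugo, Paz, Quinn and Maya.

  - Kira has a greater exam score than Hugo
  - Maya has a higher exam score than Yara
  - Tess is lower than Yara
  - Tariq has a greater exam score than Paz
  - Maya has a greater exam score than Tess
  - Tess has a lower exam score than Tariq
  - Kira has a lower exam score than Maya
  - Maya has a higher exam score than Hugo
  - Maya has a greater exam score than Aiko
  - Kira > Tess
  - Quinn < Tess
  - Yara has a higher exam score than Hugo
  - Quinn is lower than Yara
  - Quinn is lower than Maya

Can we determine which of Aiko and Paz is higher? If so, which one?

undetermined

Following every chain through Aiko: above Aiko we get Maya.
Paz is not reached, and no chain runs the other way from Paz to Aiko.
So the given relations leave the order of Aiko and Paz undetermined.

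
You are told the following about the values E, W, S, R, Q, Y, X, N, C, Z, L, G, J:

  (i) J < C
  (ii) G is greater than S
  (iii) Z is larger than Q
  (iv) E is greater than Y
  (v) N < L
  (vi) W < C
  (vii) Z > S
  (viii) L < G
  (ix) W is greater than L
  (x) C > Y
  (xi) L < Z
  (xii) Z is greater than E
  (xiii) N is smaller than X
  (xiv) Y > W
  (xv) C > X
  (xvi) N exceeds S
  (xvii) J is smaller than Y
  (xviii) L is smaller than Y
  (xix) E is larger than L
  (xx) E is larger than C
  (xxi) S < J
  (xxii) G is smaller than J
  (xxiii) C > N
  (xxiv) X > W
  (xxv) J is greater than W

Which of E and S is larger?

Link the given pairs in sequence: S < N; N < L; L < W; W < X; X < C; C < E.
Chaining these gives S < N < L < W < X < C < E.
So S < E; E is the larger of the two.

E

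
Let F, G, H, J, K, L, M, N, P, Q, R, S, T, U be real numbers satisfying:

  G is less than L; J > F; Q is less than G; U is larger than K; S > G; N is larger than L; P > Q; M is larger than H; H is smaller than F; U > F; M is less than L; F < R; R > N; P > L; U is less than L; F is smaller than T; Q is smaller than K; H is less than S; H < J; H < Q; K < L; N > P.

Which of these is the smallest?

Q is not least since H < Q; F is not least since H < F; K is not least since Q < K; J is not least since F < J; U is not least since F < U; G is not least since Q < G; M is not least since H < M; S is not least since H < S; L is not least since K < L; P is not least since L < P; N is not least since L < N; T is not least since F < T; R is not least since N < R.
Only H has nothing below it, so H is the smallest.

H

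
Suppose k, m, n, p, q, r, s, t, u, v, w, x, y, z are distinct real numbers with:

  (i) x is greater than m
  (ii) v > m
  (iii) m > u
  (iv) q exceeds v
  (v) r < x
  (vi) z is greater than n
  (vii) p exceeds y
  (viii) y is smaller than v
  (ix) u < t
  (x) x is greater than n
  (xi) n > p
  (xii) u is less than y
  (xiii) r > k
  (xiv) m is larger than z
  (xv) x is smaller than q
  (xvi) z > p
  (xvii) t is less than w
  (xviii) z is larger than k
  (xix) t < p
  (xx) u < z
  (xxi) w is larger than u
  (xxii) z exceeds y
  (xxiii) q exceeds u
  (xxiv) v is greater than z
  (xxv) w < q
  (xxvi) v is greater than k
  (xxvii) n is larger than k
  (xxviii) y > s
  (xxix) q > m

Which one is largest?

Chaining downward from q: directly below it, u, m, v, w, x; then k, t, y, n, z, r; then s, p.
That covers every other element, and nothing is given above q, so q is the largest.

q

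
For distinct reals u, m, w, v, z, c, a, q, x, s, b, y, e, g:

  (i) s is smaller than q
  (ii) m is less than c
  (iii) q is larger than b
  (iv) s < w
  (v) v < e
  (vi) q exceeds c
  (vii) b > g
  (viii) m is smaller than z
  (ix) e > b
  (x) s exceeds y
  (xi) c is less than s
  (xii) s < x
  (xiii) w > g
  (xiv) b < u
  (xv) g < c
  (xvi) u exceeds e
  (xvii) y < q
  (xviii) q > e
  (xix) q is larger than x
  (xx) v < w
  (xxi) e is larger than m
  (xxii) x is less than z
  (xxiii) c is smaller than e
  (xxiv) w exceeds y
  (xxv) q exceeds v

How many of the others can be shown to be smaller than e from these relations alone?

5

Directly below e: m, v, c, b.
One step further: g (5 so far).
Nothing else is reachable below e; 5 in all.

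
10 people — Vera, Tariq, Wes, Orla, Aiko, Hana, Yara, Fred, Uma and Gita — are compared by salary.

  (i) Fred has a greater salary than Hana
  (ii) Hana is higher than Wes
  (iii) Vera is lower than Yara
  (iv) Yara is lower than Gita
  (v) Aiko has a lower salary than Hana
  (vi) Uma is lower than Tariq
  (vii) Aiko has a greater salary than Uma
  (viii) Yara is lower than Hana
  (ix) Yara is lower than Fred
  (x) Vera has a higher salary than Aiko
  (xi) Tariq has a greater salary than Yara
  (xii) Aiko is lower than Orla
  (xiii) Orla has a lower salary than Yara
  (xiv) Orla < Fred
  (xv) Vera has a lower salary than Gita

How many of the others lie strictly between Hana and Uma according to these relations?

Chaining upward from Uma reaches: Aiko, Orla, Vera, Yara, Tariq, Fred, Gita.
Chaining downward from Hana reaches: Aiko, Wes, Orla, Vera, Yara.
Strictly between Uma and Hana are those in both lists: Aiko, Orla, Vera, Yara — 4 elements.

4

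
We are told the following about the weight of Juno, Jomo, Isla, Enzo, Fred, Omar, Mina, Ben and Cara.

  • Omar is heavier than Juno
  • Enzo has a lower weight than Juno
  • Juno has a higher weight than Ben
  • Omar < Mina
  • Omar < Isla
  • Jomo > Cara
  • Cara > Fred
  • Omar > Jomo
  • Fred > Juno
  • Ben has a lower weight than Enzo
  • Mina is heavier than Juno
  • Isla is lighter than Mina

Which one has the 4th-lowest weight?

Chaining the given pairs: Ben < Enzo < Juno < Fred < Cara < Jomo < Omar < Isla < Mina.
The 4th smallest is Fred.

Fred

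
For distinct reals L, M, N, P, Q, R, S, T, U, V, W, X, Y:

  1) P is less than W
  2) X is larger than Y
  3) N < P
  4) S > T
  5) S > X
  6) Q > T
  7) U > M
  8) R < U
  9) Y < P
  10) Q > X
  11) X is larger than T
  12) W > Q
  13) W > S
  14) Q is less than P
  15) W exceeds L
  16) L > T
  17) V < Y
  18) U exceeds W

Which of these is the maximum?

U

V is not greatest since V < Y; M is not greatest since M < U; T is not greatest since T < L; N is not greatest since N < P; R is not greatest since R < U; Y is not greatest since Y < P; X is not greatest since X < S; L is not greatest since L < W; S is not greatest since S < W; Q is not greatest since Q < P; P is not greatest since P < W; W is not greatest since W < U.
Only U has nothing above it, so U is the maximum.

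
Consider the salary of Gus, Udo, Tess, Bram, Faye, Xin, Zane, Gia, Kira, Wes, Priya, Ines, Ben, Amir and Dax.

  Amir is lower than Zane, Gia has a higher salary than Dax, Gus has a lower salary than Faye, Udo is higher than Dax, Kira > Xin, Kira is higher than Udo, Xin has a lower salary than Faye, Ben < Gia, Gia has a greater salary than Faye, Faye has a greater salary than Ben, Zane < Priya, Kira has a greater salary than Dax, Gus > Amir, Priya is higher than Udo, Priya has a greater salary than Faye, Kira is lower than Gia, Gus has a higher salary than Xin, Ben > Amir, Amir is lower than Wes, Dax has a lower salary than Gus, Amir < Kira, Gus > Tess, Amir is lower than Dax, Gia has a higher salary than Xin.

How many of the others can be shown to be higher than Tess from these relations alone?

From Tess the given relations immediately reach Gus.
From those, Faye — 2 in total.
From those, Priya, Gia — 4 in total.
Nothing else is reachable above Tess; 4 in all.

4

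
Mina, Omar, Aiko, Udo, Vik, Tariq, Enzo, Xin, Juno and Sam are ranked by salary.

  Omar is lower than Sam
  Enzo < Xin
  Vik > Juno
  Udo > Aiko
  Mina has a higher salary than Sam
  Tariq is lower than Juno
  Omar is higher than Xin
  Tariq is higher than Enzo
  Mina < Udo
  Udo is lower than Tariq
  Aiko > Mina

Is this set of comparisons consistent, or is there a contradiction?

consistent

Every relation is compatible with Enzo < Xin < Omar < Sam < Mina < Aiko < Udo < Tariq < Juno < Vik; the set is consistent.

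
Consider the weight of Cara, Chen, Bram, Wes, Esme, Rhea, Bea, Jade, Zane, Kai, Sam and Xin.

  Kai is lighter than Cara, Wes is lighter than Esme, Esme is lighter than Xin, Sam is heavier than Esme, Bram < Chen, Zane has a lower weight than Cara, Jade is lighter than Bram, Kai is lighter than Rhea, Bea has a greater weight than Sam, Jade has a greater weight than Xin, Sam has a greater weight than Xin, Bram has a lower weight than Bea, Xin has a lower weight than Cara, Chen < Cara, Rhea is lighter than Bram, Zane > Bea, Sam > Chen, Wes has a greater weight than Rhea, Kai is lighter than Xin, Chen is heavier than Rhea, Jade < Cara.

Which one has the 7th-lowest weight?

Bram

Chaining the given pairs: Kai < Rhea < Wes < Esme < Xin < Jade < Bram < Chen < Sam < Bea < Zane < Cara.
Counting 7 from the smallest end gives Bram.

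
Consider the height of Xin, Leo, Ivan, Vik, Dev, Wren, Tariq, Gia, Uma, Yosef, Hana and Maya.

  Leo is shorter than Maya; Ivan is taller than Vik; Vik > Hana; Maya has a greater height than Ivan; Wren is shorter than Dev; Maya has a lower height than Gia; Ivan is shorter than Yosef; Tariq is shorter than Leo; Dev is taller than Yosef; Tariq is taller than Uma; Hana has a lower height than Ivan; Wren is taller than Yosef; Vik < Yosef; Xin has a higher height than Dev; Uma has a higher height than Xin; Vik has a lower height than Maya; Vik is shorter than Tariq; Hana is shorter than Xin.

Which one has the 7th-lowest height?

Piecing the relations together gives one ordering: Hana < Vik < Ivan < Yosef < Wren < Dev < Xin < Uma < Tariq < Leo < Maya < Gia.
The 7th smallest is Xin.

Xin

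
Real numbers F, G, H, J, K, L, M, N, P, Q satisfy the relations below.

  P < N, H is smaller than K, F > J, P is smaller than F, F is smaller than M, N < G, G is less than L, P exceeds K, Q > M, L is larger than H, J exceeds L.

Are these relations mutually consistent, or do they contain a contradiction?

Every relation is compatible with H < K < P < N < G < L < J < F < M < Q; the set is consistent.

consistent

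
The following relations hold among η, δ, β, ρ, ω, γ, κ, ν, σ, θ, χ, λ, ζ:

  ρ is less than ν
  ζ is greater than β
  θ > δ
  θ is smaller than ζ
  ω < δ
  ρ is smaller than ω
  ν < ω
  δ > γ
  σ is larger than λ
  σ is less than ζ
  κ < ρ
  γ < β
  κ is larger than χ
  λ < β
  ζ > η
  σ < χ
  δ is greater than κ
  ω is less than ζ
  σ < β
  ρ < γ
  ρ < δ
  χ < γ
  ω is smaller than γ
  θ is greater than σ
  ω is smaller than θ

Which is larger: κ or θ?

θ

κ < ρ and ρ < ν give κ < ν.
Then ν < ω extends the chain to ω.
With ω < γ: κ < ρ < ν < ω < γ.
Then γ < δ extends the chain to δ.
With δ < θ: κ < ρ < ν < ω < γ < δ < θ.
So κ < θ; θ is the larger of the two.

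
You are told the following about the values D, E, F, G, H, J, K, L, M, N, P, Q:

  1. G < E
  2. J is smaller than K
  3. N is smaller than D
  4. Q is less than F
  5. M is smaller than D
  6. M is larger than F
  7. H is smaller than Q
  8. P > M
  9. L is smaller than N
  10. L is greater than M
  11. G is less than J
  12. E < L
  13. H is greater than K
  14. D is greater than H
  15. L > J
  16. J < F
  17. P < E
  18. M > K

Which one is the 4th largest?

E

The consecutive relations fix a unique order: G < J < K < H < Q < F < M < P < E < L < N < D.
The 4th largest is E.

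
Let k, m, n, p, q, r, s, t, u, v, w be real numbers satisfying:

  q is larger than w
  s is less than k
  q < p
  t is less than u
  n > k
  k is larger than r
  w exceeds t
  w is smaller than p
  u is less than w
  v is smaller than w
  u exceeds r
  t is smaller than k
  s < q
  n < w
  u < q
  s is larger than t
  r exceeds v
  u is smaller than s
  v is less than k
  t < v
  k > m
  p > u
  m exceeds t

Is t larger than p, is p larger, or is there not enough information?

p

The relevant relations are t < v; v < r; r < u; u < s; s < k; k < n; n < w; w < q; q < p.
Chaining these gives t < v < r < u < s < k < n < w < q < p.
So p is larger.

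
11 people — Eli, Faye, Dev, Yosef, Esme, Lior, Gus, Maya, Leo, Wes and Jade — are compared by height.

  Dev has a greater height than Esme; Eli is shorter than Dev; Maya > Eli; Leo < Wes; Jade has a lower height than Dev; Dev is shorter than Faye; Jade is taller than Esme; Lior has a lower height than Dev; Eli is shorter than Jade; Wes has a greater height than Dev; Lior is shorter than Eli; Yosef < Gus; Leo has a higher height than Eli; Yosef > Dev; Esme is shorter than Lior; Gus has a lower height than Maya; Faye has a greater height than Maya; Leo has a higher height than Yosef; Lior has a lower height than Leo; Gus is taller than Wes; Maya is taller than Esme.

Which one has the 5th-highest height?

Piecing the relations together gives one ordering: Esme < Lior < Eli < Jade < Dev < Yosef < Leo < Wes < Gus < Maya < Faye.
The 5th largest is Leo.

Leo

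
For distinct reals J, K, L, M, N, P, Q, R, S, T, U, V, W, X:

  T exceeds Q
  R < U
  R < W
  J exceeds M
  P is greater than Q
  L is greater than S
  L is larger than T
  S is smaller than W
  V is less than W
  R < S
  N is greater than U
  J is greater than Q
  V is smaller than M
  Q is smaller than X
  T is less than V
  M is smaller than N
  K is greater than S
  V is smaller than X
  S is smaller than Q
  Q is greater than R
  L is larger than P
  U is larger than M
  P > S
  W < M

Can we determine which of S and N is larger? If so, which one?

Following the relations from S: S < Q < T < V < W < M < U < N.
So N is larger.

N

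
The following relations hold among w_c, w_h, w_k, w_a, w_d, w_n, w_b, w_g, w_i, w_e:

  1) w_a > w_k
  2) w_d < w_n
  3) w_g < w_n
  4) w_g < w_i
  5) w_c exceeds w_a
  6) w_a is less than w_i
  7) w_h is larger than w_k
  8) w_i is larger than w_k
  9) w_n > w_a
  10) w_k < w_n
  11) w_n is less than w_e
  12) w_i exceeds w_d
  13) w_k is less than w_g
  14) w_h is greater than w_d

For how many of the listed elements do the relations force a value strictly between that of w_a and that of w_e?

1

Chaining upward from w_a reaches: w_i, w_n, w_c.
Chaining downward from w_e reaches: w_k, w_g, w_d, w_n.
Strictly between w_a and w_e are those in both lists: w_n — 1 element.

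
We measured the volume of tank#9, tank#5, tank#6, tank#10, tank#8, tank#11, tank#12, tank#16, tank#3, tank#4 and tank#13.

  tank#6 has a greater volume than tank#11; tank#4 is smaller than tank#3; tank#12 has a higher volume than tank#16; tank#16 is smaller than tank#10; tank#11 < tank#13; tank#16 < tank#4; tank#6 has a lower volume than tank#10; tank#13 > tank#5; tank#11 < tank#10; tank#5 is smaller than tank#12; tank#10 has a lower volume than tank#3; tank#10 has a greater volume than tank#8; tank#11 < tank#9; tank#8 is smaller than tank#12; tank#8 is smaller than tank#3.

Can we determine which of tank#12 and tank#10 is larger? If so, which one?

Following every chain through tank#10: above tank#10 we get tank#3; below tank#10 we get tank#16, tank#11, tank#6, tank#8.
tank#12 is not reached, and no chain runs the other way from tank#12 to tank#10.
So the given relations leave the order of tank#10 and tank#12 undetermined.

undetermined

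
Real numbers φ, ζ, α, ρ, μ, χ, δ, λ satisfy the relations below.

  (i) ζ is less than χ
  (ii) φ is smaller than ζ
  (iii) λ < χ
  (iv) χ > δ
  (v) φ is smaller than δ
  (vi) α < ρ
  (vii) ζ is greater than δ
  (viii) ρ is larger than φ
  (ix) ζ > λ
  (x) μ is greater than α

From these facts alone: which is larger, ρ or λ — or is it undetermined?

undetermined

Following every chain through λ: above λ we get ζ, χ.
ρ is not reached, and no chain runs the other way from ρ to λ.
So the given relations leave the order of λ and ρ undetermined.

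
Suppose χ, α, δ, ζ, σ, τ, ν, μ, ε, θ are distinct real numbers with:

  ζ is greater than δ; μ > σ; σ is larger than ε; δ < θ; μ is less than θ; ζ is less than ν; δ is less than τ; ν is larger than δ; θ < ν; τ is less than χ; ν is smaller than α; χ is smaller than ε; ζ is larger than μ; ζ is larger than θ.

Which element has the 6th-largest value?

Chaining the given pairs: δ < τ < χ < ε < σ < μ < θ < ζ < ν < α.
The 6th largest is σ.

σ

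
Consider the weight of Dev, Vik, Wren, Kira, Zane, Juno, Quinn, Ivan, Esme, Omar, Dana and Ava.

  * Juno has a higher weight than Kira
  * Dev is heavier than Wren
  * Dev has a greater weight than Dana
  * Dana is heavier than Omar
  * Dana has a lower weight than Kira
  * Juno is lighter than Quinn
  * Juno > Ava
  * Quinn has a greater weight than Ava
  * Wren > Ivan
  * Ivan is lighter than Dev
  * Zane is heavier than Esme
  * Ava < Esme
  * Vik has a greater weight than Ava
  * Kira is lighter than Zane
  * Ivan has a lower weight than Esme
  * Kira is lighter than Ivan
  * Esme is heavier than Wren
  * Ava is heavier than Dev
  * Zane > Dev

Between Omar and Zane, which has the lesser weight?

The relevant relations are Omar < Dana; Dana < Kira; Kira < Ivan; Ivan < Wren; Wren < Dev; Dev < Ava; Ava < Esme; Esme < Zane.
Chaining these gives Omar < Dana < Kira < Ivan < Wren < Dev < Ava < Esme < Zane.
So Omar < Zane; Omar is the lighter of the two.

Omar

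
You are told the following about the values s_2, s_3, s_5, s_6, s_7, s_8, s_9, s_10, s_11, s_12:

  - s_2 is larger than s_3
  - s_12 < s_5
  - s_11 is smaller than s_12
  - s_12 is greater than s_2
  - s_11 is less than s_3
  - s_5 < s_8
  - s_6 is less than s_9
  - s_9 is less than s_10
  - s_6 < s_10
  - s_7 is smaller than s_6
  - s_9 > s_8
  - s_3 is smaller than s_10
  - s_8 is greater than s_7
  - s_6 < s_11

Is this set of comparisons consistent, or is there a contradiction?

consistent

The single ordering s_7 < s_6 < s_11 < s_3 < s_2 < s_12 < s_5 < s_8 < s_9 < s_10 satisfies every listed relation, so no contradiction arises.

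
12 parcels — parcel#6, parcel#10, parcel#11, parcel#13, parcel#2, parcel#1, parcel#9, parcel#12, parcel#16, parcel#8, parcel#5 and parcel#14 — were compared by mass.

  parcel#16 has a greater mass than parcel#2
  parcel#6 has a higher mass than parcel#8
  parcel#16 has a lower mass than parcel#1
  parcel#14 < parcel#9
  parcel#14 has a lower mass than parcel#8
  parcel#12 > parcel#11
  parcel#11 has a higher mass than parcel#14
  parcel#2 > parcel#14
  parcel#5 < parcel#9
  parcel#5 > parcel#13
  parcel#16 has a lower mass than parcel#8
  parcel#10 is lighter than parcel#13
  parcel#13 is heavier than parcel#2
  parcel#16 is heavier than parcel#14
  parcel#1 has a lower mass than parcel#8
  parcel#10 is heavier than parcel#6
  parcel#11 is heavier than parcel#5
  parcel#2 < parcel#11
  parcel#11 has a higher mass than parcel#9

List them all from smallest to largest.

The consecutive links are each given: parcel#14 < parcel#2; parcel#2 < parcel#16; parcel#16 < parcel#1; parcel#1 < parcel#8; parcel#8 < parcel#6; parcel#6 < parcel#10; parcel#10 < parcel#13; parcel#13 < parcel#5; parcel#5 < parcel#9; parcel#9 < parcel#11; parcel#11 < parcel#12.

parcel#14 < parcel#2 < parcel#16 < parcel#1 < parcel#8 < parcel#6 < parcel#10 < parcel#13 < parcel#5 < parcel#9 < parcel#11 < parcel#12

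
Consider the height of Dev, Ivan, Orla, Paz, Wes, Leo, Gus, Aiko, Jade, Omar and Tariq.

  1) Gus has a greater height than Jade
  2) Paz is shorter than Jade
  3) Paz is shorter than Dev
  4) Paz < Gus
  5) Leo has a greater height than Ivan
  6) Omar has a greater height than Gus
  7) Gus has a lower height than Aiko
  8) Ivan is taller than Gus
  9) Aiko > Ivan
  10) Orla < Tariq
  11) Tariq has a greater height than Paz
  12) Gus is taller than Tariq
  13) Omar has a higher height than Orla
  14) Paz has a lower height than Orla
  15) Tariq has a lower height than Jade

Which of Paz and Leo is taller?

Leo

Link the given pairs in sequence: Paz < Tariq; Tariq < Jade; Jade < Gus; Gus < Ivan; Ivan < Leo.
Together: Paz < Tariq < Jade < Gus < Ivan < Leo.
So Paz < Leo; Leo is the taller of the two.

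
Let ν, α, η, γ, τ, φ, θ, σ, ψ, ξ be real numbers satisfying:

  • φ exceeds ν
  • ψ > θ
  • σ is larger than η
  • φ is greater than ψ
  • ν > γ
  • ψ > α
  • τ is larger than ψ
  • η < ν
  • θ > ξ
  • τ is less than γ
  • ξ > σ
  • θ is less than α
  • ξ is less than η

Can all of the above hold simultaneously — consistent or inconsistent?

inconsistent

Chaining the given relations yields η < σ < ξ, so η < ξ. But one relation states ξ < η. These cannot both hold.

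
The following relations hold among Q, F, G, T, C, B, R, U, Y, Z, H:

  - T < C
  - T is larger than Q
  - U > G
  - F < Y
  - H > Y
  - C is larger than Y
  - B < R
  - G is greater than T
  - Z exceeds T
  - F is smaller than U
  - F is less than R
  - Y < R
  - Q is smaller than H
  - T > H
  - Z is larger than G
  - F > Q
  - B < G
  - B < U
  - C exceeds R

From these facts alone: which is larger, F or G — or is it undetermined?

F < Y < H < T < G, by transitivity through Y, H, T.
So G is larger.

G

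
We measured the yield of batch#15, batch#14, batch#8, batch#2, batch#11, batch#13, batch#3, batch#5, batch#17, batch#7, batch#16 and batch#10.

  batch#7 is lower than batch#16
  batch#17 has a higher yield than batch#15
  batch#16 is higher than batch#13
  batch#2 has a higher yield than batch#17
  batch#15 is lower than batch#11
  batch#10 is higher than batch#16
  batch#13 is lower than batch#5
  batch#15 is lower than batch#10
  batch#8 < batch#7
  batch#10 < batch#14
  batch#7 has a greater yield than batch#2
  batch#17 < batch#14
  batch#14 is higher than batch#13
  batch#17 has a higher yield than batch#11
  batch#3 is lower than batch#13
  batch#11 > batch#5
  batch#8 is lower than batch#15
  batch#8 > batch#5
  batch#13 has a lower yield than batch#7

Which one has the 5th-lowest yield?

batch#15

Chaining the given pairs: batch#3 < batch#13 < batch#5 < batch#8 < batch#15 < batch#11 < batch#17 < batch#2 < batch#7 < batch#16 < batch#10 < batch#14.
Counting 5 from the smallest end gives batch#15.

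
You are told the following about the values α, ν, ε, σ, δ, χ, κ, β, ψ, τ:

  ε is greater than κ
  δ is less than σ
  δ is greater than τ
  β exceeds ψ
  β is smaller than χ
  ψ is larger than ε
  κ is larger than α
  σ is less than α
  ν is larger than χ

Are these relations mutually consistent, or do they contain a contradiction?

Every relation is compatible with τ < δ < σ < α < κ < ε < ψ < β < χ < ν; the set is consistent.

consistent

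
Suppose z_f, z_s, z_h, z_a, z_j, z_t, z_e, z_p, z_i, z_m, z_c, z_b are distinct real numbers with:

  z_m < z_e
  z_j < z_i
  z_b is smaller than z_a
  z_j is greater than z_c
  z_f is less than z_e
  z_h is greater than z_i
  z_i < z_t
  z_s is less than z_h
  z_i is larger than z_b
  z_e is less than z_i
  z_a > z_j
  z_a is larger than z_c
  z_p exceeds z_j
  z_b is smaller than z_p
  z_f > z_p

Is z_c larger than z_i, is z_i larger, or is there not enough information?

z_i

z_c < z_j and z_j < z_p give z_c < z_p.
With z_p < z_f: z_c < z_j < z_p < z_f.
Then z_f < z_e extends the chain to z_e.
With z_e < z_i: z_c < z_j < z_p < z_f < z_e < z_i.
So z_i is larger.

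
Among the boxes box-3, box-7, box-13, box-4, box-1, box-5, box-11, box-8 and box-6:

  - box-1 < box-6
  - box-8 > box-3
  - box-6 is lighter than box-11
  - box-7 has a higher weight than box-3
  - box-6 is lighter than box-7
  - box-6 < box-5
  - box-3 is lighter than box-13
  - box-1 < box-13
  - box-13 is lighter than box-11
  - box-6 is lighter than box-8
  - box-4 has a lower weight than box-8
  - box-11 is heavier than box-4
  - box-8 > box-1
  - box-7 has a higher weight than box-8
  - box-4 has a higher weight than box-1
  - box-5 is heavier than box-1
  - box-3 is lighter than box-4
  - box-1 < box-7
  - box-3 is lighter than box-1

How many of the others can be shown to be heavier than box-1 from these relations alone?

7

From box-1 the given relations immediately reach box-6, box-4, box-13, box-5, box-8, box-7.
From those, box-11 — 7 in total.
No other element is forced above box-1 by the given relations, so the count is 7.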